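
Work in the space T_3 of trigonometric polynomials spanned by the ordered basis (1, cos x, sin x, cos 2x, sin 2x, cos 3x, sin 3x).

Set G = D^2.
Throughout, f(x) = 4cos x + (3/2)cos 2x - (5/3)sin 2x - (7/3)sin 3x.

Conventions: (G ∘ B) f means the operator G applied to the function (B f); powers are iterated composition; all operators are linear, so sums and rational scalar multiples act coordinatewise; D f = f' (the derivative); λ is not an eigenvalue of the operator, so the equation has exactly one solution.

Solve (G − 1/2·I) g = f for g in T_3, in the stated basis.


the image equals g(x) = -(8/3)cos x - (1/3)cos 2x + (10/27)sin 2x + (14/57)sin 3x

write g with unknown coordinates in the stated basis and equate coefficients in (G − 1/2·I) g = f
solving from the highest basis element down gives g = -(8/3)cos x - (1/3)cos 2x + (10/27)sin 2x + (14/57)sin 3x
check: G g = (8/3)cos x + (4/3)cos 2x - (40/27)sin 2x - (42/19)sin 3x
so G g − 1/2·g = 4cos x + (3/2)cos 2x - (5/3)sin 2x - (7/3)sin 3x = f ✓


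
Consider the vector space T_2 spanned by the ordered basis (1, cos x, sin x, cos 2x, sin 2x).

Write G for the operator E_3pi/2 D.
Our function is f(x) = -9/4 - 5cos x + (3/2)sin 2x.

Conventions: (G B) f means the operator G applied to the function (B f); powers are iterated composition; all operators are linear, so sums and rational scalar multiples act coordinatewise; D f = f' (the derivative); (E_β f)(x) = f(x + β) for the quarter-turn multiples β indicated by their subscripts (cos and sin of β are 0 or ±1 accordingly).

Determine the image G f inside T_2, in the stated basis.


g(x) = -5cos x - 3cos 2x

D f = 5sin x + 3cos 2x
E_3pi/2 D f = -5cos x - 3cos 2x


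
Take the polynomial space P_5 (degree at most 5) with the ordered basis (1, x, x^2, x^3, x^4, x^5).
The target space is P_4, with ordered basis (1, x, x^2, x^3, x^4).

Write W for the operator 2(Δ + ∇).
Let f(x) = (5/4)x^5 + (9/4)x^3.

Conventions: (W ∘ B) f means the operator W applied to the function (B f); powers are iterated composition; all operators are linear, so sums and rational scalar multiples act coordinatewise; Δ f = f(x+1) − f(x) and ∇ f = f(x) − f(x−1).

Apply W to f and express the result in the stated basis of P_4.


Δ f = (25/4)x^4 + (25/2)x^3 + (77/4)x^2 + 13x + 7/2
∇ f = (25/4)x^4 - (25/2)x^3 + (77/4)x^2 - 13x + 7/2
(Δ + ∇) f = (25/2)x^4 + (77/2)x^2 + 7
(2(Δ + ∇)) f = 25x^4 + 77x^2 + 14

g(x) = 25x^4 + 77x^2 + 14


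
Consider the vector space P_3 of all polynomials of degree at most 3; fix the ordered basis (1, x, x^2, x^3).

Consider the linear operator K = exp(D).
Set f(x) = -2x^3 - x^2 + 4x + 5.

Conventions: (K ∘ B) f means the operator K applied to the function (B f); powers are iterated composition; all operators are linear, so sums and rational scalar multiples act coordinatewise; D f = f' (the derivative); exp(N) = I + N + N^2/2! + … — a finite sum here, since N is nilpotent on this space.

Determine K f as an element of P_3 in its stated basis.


order-1 term: -6x^2 - 2x + 4
order-2 term: -6x - 1
order-3 term: -2
the series for exp(D) f terminates at order 3
exp(D) f = -2x^3 - 7x^2 - 4x + 6

the result is g(x) = -2x^3 - 7x^2 - 4x + 6


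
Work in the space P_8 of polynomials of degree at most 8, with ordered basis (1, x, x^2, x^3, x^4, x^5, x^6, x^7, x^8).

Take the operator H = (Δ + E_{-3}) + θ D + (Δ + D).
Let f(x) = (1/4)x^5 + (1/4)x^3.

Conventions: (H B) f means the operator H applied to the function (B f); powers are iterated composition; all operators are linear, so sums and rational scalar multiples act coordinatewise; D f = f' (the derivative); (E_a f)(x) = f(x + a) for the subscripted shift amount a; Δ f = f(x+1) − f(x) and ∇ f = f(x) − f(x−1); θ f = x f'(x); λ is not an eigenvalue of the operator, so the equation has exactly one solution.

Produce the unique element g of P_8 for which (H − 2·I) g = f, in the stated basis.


g(x) = -(1/4)x^5 - 5x^4 - (351/4)x^3 - 794x^2 - (8175/2)x - 6895

write g with unknown coordinates in the stated basis and equate coefficients in (H − 2·I) g = f
solving from the highest basis element down gives g = -(1/4)x^5 - 5x^4 - (351/4)x^3 - 794x^2 - (8175/2)x - 6895
check: H g = -(1/4)x^5 - 10x^4 - (701/4)x^3 - 1588x^2 - 8175x - 13790
so H g − 2·g = (1/4)x^5 + (1/4)x^3 = f ✓


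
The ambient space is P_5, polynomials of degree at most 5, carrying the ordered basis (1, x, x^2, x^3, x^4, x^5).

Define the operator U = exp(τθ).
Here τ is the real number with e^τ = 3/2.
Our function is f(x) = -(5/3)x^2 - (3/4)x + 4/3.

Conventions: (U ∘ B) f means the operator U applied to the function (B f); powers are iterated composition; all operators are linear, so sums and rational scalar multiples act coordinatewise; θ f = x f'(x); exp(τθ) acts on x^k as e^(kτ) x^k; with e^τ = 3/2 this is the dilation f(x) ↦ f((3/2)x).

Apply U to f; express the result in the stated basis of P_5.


g(x) = -(15/4)x^2 - (9/8)x + 4/3

exp(τθ) x^k = e^(kτ) x^k; with e^τ = 3/2 this sends x^k to (3/2)^k x^k
x ↦ 3/2 x
x^2 ↦ 9/4 x^2
applying this coordinatewise to f: exp(τθ) f = -(15/4)x^2 - (9/8)x + 4/3


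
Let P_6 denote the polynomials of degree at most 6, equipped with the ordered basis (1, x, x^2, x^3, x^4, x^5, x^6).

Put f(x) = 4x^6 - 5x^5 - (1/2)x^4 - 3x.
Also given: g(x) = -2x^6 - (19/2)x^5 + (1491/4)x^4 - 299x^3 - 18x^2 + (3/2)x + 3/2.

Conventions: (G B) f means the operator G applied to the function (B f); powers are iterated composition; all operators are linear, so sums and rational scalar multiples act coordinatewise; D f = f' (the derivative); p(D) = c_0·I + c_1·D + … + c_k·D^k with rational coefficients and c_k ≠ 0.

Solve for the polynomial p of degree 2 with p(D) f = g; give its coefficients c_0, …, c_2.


D^0 f = 4x^6 - 5x^5 - (1/2)x^4 - 3x
D^1 f = 24x^5 - 25x^4 - 2x^3 - 3
D^2 f = 120x^4 - 100x^3 - 6x^2
matching coefficients of g against c_0 f + c_1 Df + … from the top degree down determines the c_i
solution: c_0 = -1/2, c_1 = -1/2, c_2 = 3

p(D) = -(1/2)·I − (1/2)·D + 3·D^2, i.e. c_0 = -1/2, c_1 = -1/2, c_2 = 3


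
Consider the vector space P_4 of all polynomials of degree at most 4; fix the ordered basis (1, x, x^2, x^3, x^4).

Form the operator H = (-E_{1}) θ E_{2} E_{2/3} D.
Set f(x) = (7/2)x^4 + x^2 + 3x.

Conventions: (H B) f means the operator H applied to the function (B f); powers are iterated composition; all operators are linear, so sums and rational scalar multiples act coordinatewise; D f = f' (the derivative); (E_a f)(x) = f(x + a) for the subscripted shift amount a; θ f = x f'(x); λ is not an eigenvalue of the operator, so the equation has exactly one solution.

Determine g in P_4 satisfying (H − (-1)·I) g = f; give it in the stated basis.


the image equals g(x) = (7/2)x^4 + 42x^3 + 603x^2 + (9773/3)x + 8084/3

write g with unknown coordinates in the stated basis and equate coefficients in (H − (-1)·I) g = f
solving from the highest basis element down gives g = (7/2)x^4 + 42x^3 + 603x^2 + (9773/3)x + 8084/3
check: H g = -42x^3 - 602x^2 - (9764/3)x - 8084/3
so H g − (-1)·g = (7/2)x^4 + x^2 + 3x = f ✓


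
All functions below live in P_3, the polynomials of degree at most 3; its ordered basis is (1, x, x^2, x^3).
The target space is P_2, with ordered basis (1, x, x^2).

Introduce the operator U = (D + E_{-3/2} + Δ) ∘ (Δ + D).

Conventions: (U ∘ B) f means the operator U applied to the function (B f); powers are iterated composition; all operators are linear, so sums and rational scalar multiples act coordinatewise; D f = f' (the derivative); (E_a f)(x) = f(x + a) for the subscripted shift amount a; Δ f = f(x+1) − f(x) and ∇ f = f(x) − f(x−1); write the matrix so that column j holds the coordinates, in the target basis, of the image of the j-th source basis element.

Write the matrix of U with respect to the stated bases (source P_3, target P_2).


image of 1: 0
image of x: 2
image of x^2: 4x + 3
image of x^3: 6x^2 + 9x + 22
each image's coordinates form column j of the matrix

the matrix is [[0, 2, 3, 22]; [0, 0, 4, 9]; [0, 0, 0, 6]] (rows listed top to bottom)


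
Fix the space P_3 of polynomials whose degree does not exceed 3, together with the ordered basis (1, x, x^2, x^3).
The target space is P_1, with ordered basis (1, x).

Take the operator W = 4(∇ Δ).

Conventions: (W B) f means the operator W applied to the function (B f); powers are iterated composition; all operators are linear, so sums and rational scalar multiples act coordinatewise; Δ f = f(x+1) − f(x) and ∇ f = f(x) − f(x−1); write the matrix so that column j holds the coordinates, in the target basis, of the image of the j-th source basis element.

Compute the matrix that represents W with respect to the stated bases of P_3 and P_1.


the matrix is [[0, 0, 8, 0]; [0, 0, 0, 24]] (rows listed top to bottom)

image of 1: 0
image of x: 0
image of x^2: 8
image of x^3: 24x
each image's coordinates form column j of the matrix


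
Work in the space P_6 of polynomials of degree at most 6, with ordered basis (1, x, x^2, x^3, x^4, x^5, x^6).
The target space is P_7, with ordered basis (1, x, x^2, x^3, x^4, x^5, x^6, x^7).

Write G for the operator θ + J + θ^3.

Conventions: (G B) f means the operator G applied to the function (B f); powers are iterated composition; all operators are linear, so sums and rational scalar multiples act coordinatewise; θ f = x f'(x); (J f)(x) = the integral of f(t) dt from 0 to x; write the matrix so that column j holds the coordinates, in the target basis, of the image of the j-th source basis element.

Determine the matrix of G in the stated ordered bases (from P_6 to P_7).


image of 1: x
image of x: (1/2)x^2 + 2x
image of x^2: (1/3)x^3 + 10x^2
image of x^3: (1/4)x^4 + 30x^3
image of x^4: (1/5)x^5 + 68x^4
image of x^5: (1/6)x^6 + 130x^5
image of x^6: (1/7)x^7 + 222x^6
each image's coordinates form column j of the matrix

the matrix is [[0, 0, 0, 0, 0, 0, 0]; [1, 2, 0, 0, 0, 0, 0]; [0, 1/2, 10, 0, 0, 0, 0]; [0, 0, 1/3, 30, 0, 0, 0]; [0, 0, 0, 1/4, 68, 0, 0]; [0, 0, 0, 0, 1/5, 130, 0]; [0, 0, 0, 0, 0, 1/6, 222]; [0, 0, 0, 0, 0, 0, 1/7]] (rows listed top to bottom)


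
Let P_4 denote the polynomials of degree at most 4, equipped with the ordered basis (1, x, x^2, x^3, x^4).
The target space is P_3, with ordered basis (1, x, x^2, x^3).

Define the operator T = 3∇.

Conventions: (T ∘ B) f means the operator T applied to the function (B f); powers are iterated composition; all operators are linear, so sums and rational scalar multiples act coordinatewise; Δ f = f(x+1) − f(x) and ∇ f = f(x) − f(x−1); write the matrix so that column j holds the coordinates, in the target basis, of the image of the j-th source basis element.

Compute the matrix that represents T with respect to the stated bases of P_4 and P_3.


image of 1: 0
image of x: 3
image of x^2: 6x - 3
image of x^3: 9x^2 - 9x + 3
image of x^4: 12x^3 - 18x^2 + 12x - 3
each image's coordinates form column j of the matrix

the matrix is [[0, 3, -3, 3, -3]; [0, 0, 6, -9, 12]; [0, 0, 0, 9, -18]; [0, 0, 0, 0, 12]] (rows listed top to bottom)


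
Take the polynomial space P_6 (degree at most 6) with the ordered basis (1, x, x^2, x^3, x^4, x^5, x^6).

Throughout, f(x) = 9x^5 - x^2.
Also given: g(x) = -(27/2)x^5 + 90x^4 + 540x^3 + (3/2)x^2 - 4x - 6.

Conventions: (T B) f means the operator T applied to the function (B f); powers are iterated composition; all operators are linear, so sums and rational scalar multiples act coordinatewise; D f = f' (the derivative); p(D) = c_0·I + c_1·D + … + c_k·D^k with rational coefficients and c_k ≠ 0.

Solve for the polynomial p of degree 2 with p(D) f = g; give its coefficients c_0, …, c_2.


D^0 f = 9x^5 - x^2
D^1 f = 45x^4 - 2x
D^2 f = 180x^3 - 2
matching coefficients of g against c_0 f + c_1 Df + … from the top degree down determines the c_i
solution: c_0 = -3/2, c_1 = 2, c_2 = 3

p(D) = -(3/2)·I + 2·D + 3·D^2, i.e. c_0 = -3/2, c_1 = 2, c_2 = 3


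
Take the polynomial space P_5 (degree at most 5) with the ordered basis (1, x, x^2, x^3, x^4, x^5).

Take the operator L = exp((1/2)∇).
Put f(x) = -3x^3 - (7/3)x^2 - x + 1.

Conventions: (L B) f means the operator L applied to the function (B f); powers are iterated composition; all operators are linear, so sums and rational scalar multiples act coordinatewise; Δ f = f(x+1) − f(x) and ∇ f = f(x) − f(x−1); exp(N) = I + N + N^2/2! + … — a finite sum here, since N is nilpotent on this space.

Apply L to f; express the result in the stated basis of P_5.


g(x) = -3x^3 - (41/6)x^2 - (13/12)x + 35/24

order-1 term: -(9/2)x^2 + (13/6)x - 5/6
order-2 term: -(9/4)x + 5/3
order-3 term: -3/8
the series for exp((1/2)∇) f terminates at order 3
exp((1/2)∇) f = -3x^3 - (41/6)x^2 - (13/12)x + 35/24


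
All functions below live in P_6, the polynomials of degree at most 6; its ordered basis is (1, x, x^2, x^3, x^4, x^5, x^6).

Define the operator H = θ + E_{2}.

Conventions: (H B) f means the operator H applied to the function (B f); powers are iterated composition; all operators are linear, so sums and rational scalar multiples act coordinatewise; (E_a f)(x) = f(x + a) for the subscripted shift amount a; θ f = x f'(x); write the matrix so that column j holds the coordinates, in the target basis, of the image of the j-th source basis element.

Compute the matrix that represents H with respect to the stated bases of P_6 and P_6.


image of 1: 1
image of x: 2x + 2
image of x^2: 3x^2 + 4x + 4
image of x^3: 4x^3 + 6x^2 + 12x + 8
image of x^4: 5x^4 + 8x^3 + 24x^2 + 32x + 16
image of x^5: 6x^5 + 10x^4 + 40x^3 + 80x^2 + 80x + 32
image of x^6: 7x^6 + 12x^5 + 60x^4 + 160x^3 + 240x^2 + 192x + 64
each image's coordinates form column j of the matrix

the matrix is [[1, 2, 4, 8, 16, 32, 64]; [0, 2, 4, 12, 32, 80, 192]; [0, 0, 3, 6, 24, 80, 240]; [0, 0, 0, 4, 8, 40, 160]; [0, 0, 0, 0, 5, 10, 60]; [0, 0, 0, 0, 0, 6, 12]; [0, 0, 0, 0, 0, 0, 7]] (rows listed top to bottom)


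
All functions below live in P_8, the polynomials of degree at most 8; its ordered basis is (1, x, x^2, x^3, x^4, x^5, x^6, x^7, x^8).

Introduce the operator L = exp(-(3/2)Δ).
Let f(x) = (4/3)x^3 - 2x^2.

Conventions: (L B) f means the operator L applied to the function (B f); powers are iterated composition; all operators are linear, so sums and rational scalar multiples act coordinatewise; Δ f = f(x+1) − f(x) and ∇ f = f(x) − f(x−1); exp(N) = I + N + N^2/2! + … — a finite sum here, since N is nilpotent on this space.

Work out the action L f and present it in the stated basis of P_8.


the image equals g(x) = (4/3)x^3 - 8x^2 + 9x + 1

order-1 term: -6x^2 + 1
order-2 term: 9x + 9/2
order-3 term: -9/2
the series for exp(-(3/2)Δ) f terminates at order 3
exp(-(3/2)Δ) f = (4/3)x^3 - 8x^2 + 9x + 1


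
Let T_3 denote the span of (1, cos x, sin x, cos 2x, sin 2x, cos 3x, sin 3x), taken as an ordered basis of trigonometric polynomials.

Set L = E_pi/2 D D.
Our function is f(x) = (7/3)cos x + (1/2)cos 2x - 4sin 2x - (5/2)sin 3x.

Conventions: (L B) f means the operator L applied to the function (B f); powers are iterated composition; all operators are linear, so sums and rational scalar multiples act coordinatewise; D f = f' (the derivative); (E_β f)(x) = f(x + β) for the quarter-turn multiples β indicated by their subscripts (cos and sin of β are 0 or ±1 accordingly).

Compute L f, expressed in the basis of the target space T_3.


D f = -(7/3)sin x - 8cos 2x - sin 2x - (15/2)cos 3x
D D f = -(7/3)cos x - 2cos 2x + 16sin 2x + (45/2)sin 3x
E_pi/2 D D f = (7/3)sin x + 2cos 2x - 16sin 2x - (45/2)cos 3x

g(x) = (7/3)sin x + 2cos 2x - 16sin 2x - (45/2)cos 3x


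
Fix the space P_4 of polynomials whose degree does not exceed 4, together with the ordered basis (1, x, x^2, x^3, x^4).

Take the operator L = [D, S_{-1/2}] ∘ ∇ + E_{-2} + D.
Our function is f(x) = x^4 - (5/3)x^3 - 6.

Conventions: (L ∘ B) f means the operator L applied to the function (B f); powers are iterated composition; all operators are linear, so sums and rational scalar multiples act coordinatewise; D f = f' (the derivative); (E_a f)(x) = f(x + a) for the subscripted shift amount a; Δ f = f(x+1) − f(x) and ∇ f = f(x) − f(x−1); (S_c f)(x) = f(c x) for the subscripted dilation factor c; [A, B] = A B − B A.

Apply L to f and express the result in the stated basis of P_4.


the result is g(x) = x^4 - (17/3)x^3 + (49/2)x^2 - (137/2)x + 59/6

∇ f = 4x^3 - 11x^2 + 9x - 8/3
S_{-1/2} ∇ f = -(1/2)x^3 - (11/4)x^2 - (9/2)x - 8/3
D S_{-1/2} ∇ f = -(3/2)x^2 - (11/2)x - 9/2
D ∇ f = 12x^2 - 22x + 9
S_{-1/2} D ∇ f = 3x^2 + 11x + 9
[D, S_{-1/2}] ∇ f = -(9/2)x^2 - (33/2)x - 27/2
E_{-2} f = x^4 - (29/3)x^3 + 34x^2 - 52x + 70/3
D f = 4x^3 - 5x^2
([D, S_{-1/2}] ∘ ∇ + E_{-2} + D) f = x^4 - (17/3)x^3 + (49/2)x^2 - (137/2)x + 59/6


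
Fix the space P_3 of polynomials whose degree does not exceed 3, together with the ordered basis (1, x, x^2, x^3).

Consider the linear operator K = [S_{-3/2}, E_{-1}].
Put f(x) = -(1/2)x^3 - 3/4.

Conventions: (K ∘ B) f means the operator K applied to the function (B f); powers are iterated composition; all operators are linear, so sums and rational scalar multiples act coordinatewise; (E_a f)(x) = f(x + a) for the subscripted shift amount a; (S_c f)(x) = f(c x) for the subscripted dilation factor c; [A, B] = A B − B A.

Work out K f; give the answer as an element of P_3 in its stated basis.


the result is g(x) = (135/16)x^2 - (45/16)x + 35/16

E_{-1} f = -(1/2)x^3 + (3/2)x^2 - (3/2)x - 1/4
S_{-3/2} E_{-1} f = (27/16)x^3 + (27/8)x^2 + (9/4)x - 1/4
S_{-3/2} f = (27/16)x^3 - 3/4
E_{-1} S_{-3/2} f = (27/16)x^3 - (81/16)x^2 + (81/16)x - 39/16
[S_{-3/2}, E_{-1}] f = (135/16)x^2 - (45/16)x + 35/16


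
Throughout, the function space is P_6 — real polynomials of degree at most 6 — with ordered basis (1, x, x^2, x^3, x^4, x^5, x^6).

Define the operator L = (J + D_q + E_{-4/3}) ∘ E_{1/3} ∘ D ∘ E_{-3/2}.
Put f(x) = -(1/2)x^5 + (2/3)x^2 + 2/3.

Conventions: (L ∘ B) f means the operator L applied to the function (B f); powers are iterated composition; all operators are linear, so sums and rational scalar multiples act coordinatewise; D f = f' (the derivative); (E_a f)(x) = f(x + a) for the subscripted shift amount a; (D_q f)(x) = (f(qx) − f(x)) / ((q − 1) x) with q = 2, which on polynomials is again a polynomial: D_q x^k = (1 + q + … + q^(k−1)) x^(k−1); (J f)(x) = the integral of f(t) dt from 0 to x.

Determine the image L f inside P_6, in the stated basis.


E_{-3/2} f = -(1/2)x^5 + (15/4)x^4 - (45/4)x^3 + (421/24)x^2 - (469/32)x + 1145/192
D E_{-3/2} f = -(5/2)x^4 + 15x^3 - (135/4)x^2 + (421/12)x - 469/32
E_{1/3} D E_{-3/2} f = -(5/2)x^4 + (35/3)x^3 - (245/12)x^2 + (1859/108)x - 16037/2592
J (E_{1/3} ∘ D ∘ E_{-3/2}) f = -(1/2)x^5 + (35/12)x^4 - (245/36)x^3 + (1859/216)x^2 - (16037/2592)x
D_q (E_{1/3} ∘ D ∘ E_{-3/2}) f = -(75/2)x^3 + (245/3)x^2 - (245/4)x + 1859/108
E_{-4/3} (E_{1/3} ∘ D ∘ E_{-3/2}) f = -(5/2)x^4 + 25x^3 - (375/4)x^2 + (1891/12)x - 9695/96
(J + D_q + E_{-4/3}) (E_{1/3} ∘ D ∘ E_{-3/2}) f = -(1/2)x^5 + (5/12)x^4 - (695/36)x^3 - (751/216)x^2 + (233659/2592)x - 72383/864

the image equals g(x) = -(1/2)x^5 + (5/12)x^4 - (695/36)x^3 - (751/216)x^2 + (233659/2592)x - 72383/864


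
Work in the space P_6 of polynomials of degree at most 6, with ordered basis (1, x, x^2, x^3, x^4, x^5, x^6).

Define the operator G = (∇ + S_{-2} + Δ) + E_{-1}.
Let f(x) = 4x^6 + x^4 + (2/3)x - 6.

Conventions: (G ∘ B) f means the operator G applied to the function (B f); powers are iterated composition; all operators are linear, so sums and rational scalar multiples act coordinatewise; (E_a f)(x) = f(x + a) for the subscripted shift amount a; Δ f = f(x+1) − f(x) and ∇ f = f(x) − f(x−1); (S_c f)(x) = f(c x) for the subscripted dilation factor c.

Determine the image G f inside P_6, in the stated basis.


g(x) = 260x^6 + 24x^5 + 77x^4 + 84x^3 + 66x^2 + (82/3)x - 19/3

∇ f = 24x^5 - 60x^4 + 84x^3 - 66x^2 + 28x - 13/3
S_{-2} f = 256x^6 + 16x^4 - (4/3)x - 6
Δ f = 24x^5 + 60x^4 + 84x^3 + 66x^2 + 28x + 17/3
(∇ + S_{-2} + Δ) f = 256x^6 + 48x^5 + 16x^4 + 168x^3 + (164/3)x - 14/3
E_{-1} f = 4x^6 - 24x^5 + 61x^4 - 84x^3 + 66x^2 - (82/3)x - 5/3
((∇ + S_{-2} + Δ) + E_{-1}) f = 260x^6 + 24x^5 + 77x^4 + 84x^3 + 66x^2 + (82/3)x - 19/3


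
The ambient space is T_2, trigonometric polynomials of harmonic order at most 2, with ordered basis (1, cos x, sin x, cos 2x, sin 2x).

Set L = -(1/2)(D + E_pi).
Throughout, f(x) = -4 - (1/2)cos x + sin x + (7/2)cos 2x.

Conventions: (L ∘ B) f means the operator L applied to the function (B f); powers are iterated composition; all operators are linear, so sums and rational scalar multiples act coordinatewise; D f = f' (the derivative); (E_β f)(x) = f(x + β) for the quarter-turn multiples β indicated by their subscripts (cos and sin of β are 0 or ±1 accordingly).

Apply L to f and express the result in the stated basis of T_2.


the image equals g(x) = 2 - (3/4)cos x + (1/4)sin x - (7/4)cos 2x + (7/2)sin 2x

D f = cos x + (1/2)sin x - 7sin 2x
E_pi f = -4 + (1/2)cos x - sin x + (7/2)cos 2x
(D + E_pi) f = -4 + (3/2)cos x - (1/2)sin x + (7/2)cos 2x - 7sin 2x
(-(1/2)(D + E_pi)) f = 2 - (3/4)cos x + (1/4)sin x - (7/4)cos 2x + (7/2)sin 2x


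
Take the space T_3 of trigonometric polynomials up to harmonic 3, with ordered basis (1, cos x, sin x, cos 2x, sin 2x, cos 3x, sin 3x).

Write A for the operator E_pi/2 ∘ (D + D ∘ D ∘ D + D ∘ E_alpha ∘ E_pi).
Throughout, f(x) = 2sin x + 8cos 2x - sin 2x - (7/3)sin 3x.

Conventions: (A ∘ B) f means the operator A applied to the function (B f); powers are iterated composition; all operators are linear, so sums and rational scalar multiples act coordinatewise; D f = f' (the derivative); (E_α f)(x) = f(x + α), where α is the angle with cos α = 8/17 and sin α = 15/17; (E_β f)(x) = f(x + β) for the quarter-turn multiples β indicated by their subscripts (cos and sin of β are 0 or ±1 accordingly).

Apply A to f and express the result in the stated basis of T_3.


D f = 2cos x - 2cos 2x - 16sin 2x - 7cos 3x
D f = 2cos x - 2cos 2x - 16sin 2x - 7cos 3x
D D f = -2sin x - 32cos 2x + 4sin 2x + 21sin 3x
D D D f = -2cos x + 8cos 2x + 64sin 2x + 63cos 3x
E_pi f = -2sin x + 8cos 2x - sin 2x + (7/3)sin 3x
E_alpha E_pi f = -(30/17)cos x - (16/17)sin x - (1528/289)cos 2x - (1759/289)sin 2x - (1155/4913)cos 3x - (34216/14739)sin 3x
D E_alpha E_pi f = -(16/17)cos x + (30/17)sin x - (3518/289)cos 2x + (3056/289)sin 2x - (34216/4913)cos 3x + (3465/4913)sin 3x
(D + D ∘ D ∘ D + D ∘ E_alpha ∘ E_pi) f = -(16/17)cos x + (30/17)sin x - (1784/289)cos 2x + (16928/289)sin 2x + (240912/4913)cos 3x + (3465/4913)sin 3x
E_pi/2 (D + D ∘ D ∘ D + D ∘ E_alpha ∘ E_pi) f = (30/17)cos x + (16/17)sin x + (1784/289)cos 2x - (16928/289)sin 2x - (3465/4913)cos 3x + (240912/4913)sin 3x

g(x) = (30/17)cos x + (16/17)sin x + (1784/289)cos 2x - (16928/289)sin 2x - (3465/4913)cos 3x + (240912/4913)sin 3x


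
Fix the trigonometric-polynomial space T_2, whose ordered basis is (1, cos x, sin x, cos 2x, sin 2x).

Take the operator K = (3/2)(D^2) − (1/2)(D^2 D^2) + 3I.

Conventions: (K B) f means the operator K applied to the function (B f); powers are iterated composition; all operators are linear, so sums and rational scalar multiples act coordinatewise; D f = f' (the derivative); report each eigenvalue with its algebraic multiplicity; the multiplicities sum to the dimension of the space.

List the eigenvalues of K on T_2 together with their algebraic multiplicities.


λ = -11 (multiplicity 2), λ = 1 (multiplicity 2), λ = 3 (multiplicity 1)

image of 1: 3
image of cos x: cos x
image of sin x: sin x
image of cos 2x: -11cos 2x
image of sin 2x: -11sin 2x
the matrix is diagonal; its diagonal is (3, 1, 1, -11, -11)
for a triangular matrix the eigenvalues are the diagonal entries, with algebraic multiplicity their repetition count


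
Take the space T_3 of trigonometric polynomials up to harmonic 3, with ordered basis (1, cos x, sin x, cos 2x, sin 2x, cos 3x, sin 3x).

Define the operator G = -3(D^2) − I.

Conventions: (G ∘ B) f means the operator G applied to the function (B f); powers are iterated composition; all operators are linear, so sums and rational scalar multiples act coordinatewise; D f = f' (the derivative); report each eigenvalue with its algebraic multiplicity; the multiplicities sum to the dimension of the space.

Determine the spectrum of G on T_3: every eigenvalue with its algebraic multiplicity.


λ = -1 (multiplicity 1), λ = 2 (multiplicity 2), λ = 11 (multiplicity 2), λ = 26 (multiplicity 2)

image of 1: -1
image of cos x: 2cos x
image of sin x: 2sin x
image of cos 2x: 11cos 2x
image of sin 2x: 11sin 2x
image of cos 3x: 26cos 3x
image of sin 3x: 26sin 3x
the matrix is diagonal; its diagonal is (-1, 2, 2, 11, 11, 26, 26)
for a triangular matrix the eigenvalues are the diagonal entries, with algebraic multiplicity their repetition count


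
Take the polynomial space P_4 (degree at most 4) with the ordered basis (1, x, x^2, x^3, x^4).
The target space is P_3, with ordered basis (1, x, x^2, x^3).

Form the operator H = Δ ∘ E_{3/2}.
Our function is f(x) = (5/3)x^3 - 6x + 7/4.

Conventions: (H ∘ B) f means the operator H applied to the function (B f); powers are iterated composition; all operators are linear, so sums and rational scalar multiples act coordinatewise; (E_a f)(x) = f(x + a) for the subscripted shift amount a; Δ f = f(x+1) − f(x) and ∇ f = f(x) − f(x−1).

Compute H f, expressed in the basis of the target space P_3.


E_{3/2} f = (5/3)x^3 + (15/2)x^2 + (21/4)x - 13/8
Δ E_{3/2} f = 5x^2 + 20x + 173/12

the result is g(x) = 5x^2 + 20x + 173/12


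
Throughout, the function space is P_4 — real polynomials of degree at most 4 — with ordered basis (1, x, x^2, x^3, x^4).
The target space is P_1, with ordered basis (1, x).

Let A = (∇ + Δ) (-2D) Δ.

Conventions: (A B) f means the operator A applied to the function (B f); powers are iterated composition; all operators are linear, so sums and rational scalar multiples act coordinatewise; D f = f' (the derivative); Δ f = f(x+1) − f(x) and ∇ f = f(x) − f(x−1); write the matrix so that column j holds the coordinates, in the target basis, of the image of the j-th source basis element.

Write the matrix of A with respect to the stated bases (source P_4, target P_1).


the matrix is [[0, 0, 0, -24, -48]; [0, 0, 0, 0, -96]] (rows listed top to bottom)

image of 1: 0
image of x: 0
image of x^2: 0
image of x^3: -24
image of x^4: -96x - 48
each image's coordinates form column j of the matrix


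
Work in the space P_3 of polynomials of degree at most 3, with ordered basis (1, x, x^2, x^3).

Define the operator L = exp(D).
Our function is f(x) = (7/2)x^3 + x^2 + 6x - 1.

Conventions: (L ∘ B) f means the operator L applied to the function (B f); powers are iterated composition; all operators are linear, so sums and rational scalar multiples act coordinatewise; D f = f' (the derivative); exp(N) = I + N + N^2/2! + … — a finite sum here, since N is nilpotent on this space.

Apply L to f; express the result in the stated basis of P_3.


the image equals g(x) = (7/2)x^3 + (23/2)x^2 + (37/2)x + 19/2

order-1 term: (21/2)x^2 + 2x + 6
order-2 term: (21/2)x + 1
order-3 term: 7/2
the series for exp(D) f terminates at order 3
exp(D) f = (7/2)x^3 + (23/2)x^2 + (37/2)x + 19/2


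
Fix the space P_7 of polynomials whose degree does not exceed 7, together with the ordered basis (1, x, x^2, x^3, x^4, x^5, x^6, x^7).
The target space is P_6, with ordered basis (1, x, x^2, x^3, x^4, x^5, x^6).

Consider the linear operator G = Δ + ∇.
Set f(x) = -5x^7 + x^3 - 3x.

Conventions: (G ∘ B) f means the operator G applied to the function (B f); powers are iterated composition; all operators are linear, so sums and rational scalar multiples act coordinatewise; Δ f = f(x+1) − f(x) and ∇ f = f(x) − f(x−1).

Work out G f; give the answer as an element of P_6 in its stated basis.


Δ f = -35x^6 - 105x^5 - 175x^4 - 175x^3 - 102x^2 - 32x - 7
∇ f = -35x^6 + 105x^5 - 175x^4 + 175x^3 - 102x^2 + 32x - 7
(Δ + ∇) f = -70x^6 - 350x^4 - 204x^2 - 14

the image equals g(x) = -70x^6 - 350x^4 - 204x^2 - 14


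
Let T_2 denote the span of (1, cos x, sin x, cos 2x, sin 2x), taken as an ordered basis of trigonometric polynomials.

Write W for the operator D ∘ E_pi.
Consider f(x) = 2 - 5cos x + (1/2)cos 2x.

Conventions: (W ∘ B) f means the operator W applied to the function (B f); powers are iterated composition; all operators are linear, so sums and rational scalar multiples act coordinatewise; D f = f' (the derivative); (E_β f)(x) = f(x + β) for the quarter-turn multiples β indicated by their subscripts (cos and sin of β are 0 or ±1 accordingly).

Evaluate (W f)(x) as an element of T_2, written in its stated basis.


E_pi f = 2 + 5cos x + (1/2)cos 2x
D E_pi f = -5sin x - sin 2x

the image equals g(x) = -5sin x - sin 2x


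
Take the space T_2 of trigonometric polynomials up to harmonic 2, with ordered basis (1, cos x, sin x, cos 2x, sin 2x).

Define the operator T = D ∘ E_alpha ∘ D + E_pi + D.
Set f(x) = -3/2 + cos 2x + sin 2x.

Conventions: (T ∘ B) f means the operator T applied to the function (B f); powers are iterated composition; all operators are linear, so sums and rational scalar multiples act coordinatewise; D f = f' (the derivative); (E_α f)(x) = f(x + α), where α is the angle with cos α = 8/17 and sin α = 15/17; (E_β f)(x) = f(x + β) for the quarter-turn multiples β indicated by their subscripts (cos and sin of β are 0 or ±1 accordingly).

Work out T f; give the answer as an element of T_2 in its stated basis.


D f = 2cos 2x - 2sin 2x
E_alpha D f = -(802/289)cos 2x - (158/289)sin 2x
D E_alpha D f = -(316/289)cos 2x + (1604/289)sin 2x
E_pi f = -3/2 + cos 2x + sin 2x
D f = 2cos 2x - 2sin 2x
(D ∘ E_alpha ∘ D + E_pi + D) f = -3/2 + (551/289)cos 2x + (1315/289)sin 2x

the image equals g(x) = -3/2 + (551/289)cos 2x + (1315/289)sin 2x


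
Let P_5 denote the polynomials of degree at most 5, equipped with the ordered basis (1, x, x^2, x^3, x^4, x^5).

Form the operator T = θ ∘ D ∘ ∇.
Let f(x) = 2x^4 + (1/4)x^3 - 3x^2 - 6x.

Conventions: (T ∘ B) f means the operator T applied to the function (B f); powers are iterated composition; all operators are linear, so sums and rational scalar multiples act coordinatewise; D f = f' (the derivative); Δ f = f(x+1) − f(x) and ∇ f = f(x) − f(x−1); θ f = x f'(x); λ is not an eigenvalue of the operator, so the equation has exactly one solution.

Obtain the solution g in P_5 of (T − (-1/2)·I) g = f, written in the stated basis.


g(x) = 4x^4 + (1/2)x^3 - 198x^2 + 78x

write g with unknown coordinates in the stated basis and equate coefficients in (T − (-1/2)·I) g = f
solving from the highest basis element down gives g = 4x^4 + (1/2)x^3 - 198x^2 + 78x
check: T g = 96x^2 - 45x
so T g − (-1/2)·g = 2x^4 + (1/4)x^3 - 3x^2 - 6x = f ✓


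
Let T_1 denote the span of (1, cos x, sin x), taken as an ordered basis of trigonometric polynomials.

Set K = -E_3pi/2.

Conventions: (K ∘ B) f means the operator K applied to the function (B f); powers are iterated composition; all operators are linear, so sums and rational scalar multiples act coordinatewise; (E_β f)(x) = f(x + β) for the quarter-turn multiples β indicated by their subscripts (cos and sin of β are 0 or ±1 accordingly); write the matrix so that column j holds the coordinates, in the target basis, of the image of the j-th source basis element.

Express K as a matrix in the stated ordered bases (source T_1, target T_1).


the matrix is [[-1, 0, 0]; [0, 0, 1]; [0, -1, 0]] (rows listed top to bottom)

image of 1: -1
image of cos x: -sin x
image of sin x: cos x
each image's coordinates form column j of the matrix


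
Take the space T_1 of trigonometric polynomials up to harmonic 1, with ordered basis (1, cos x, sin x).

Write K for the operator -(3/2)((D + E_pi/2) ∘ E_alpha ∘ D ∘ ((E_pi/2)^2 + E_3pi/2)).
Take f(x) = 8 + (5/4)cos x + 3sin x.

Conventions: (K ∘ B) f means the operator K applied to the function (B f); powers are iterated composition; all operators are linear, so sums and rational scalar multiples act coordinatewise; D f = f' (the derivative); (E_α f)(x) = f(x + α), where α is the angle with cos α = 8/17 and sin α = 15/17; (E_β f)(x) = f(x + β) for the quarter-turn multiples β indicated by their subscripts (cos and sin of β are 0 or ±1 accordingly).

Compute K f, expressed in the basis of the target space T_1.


E_pi/2 f = 8 + 3cos x - (5/4)sin x
E_pi/2 E_pi/2 f = 8 - (5/4)cos x - 3sin x
E_3pi/2 f = 8 - 3cos x + (5/4)sin x
((E_pi/2)^2 + E_3pi/2) f = 16 - (17/4)cos x - (7/4)sin x
D ((E_pi/2)^2 + E_3pi/2) f = -(7/4)cos x + (17/4)sin x
E_alpha D ((E_pi/2)^2 + E_3pi/2) f = (199/68)cos x + (241/68)sin x
D (E_alpha ∘ D) ((E_pi/2)^2 + E_3pi/2) f = (241/68)cos x - (199/68)sin x
E_pi/2 (E_alpha ∘ D) ((E_pi/2)^2 + E_3pi/2) f = (241/68)cos x - (199/68)sin x
(D + E_pi/2) (E_alpha ∘ D) ((E_pi/2)^2 + E_3pi/2) f = (241/34)cos x - (199/34)sin x
(-(3/2)((D + E_pi/2) ∘ E_alpha ∘ D ∘ ((E_pi/2)^2 + E_3pi/2))) f = -(723/68)cos x + (597/68)sin x

the result is g(x) = -(723/68)cos x + (597/68)sin x


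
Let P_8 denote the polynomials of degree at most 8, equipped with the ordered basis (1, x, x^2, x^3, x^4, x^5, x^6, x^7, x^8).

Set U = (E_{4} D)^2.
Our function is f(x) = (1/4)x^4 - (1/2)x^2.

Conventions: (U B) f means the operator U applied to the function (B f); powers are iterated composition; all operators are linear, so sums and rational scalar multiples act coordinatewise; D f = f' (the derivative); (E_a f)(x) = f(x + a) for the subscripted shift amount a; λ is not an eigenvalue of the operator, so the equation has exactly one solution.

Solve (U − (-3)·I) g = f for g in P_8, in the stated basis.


write g with unknown coordinates in the stated basis and equate coefficients in (U − (-3)·I) g = f
solving from the highest basis element down gives g = (1/12)x^4 - (1/2)x^2 - (16/3)x - 21
check: U g = x^2 + 16x + 63
so U g − (-3)·g = (1/4)x^4 - (1/2)x^2 = f ✓

g(x) = (1/12)x^4 - (1/2)x^2 - (16/3)x - 21


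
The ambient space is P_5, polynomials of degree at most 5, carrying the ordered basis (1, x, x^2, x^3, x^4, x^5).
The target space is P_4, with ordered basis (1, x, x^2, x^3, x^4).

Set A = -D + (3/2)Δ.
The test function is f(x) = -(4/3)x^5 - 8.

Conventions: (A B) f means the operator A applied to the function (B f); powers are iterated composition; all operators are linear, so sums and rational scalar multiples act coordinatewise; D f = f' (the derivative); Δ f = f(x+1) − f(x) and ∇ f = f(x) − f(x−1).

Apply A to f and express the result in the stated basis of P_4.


the image equals g(x) = -(10/3)x^4 - 20x^3 - 20x^2 - 10x - 2

D f = -(20/3)x^4
(-D) f = (20/3)x^4
Δ f = -(20/3)x^4 - (40/3)x^3 - (40/3)x^2 - (20/3)x - 4/3
((3/2)Δ) f = -10x^4 - 20x^3 - 20x^2 - 10x - 2
(-D + (3/2)Δ) f = -(10/3)x^4 - 20x^3 - 20x^2 - 10x - 2


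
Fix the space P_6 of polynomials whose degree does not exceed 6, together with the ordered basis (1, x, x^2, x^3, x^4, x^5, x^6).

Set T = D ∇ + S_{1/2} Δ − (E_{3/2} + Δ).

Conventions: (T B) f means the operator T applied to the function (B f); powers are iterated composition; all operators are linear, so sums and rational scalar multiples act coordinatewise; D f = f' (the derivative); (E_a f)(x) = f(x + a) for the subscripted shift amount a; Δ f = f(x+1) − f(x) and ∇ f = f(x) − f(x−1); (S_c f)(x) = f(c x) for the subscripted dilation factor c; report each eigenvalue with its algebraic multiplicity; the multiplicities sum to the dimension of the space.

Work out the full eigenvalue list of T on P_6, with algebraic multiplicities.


image of 1: -1
image of x: -x - 3/2
image of x^2: -x^2 - 4x - 1/4
image of x^3: -x^3 - (27/4)x^2 - (9/4)x - 51/8
image of x^4: -x^4 - (19/2)x^3 - 6x^2 - (55/2)x - 17/16
image of x^5: -x^5 - (195/16)x^4 - (45/4)x^3 - (285/4)x^2 - (125/16)x - 403/32
image of x^6: -x^6 - (237/16)x^5 - (285/16)x^4 - 145x^3 - (435/16)x^2 - (1257/16)x - 345/64
the matrix is upper triangular; its diagonal is (-1, -1, -1, -1, -1, -1, -1)
for a triangular matrix the eigenvalues are the diagonal entries, with algebraic multiplicity their repetition count

λ = -1 (multiplicity 7)


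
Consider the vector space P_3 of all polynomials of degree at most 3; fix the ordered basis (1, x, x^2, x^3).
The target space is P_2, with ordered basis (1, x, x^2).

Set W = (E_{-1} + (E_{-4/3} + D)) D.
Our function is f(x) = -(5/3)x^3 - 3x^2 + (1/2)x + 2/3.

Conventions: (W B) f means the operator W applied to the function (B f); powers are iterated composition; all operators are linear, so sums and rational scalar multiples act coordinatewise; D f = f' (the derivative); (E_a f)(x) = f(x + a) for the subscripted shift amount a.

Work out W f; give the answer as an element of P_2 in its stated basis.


D f = -5x^2 - 6x + 1/2
E_{-1} D f = -5x^2 + 4x + 3/2
E_{-4/3} D f = -5x^2 + (22/3)x - 7/18
D D f = -10x - 6
(E_{-4/3} + D) D f = -5x^2 - (8/3)x - 115/18
(E_{-1} + (E_{-4/3} + D)) D f = -10x^2 + (4/3)x - 44/9

the image equals g(x) = -10x^2 + (4/3)x - 44/9


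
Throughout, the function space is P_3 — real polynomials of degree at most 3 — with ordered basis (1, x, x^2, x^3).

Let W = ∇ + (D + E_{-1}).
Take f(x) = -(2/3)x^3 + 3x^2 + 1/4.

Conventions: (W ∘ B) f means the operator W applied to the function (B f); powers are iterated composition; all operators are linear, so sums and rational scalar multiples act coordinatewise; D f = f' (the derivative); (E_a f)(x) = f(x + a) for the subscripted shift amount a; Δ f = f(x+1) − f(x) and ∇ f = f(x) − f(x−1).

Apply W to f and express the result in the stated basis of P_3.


the result is g(x) = -(2/3)x^3 + x^2 + 6x + 1/4

∇ f = -2x^2 + 8x - 11/3
D f = -2x^2 + 6x
E_{-1} f = -(2/3)x^3 + 5x^2 - 8x + 47/12
(D + E_{-1}) f = -(2/3)x^3 + 3x^2 - 2x + 47/12
(∇ + (D + E_{-1})) f = -(2/3)x^3 + x^2 + 6x + 1/4


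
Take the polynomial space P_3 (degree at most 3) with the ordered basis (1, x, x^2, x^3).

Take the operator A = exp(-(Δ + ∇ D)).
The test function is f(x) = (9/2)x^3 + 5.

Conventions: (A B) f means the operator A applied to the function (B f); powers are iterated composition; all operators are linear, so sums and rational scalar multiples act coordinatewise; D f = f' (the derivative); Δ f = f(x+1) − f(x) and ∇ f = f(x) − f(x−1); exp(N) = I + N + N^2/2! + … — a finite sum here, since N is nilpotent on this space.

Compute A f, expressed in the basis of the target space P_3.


the result is g(x) = (9/2)x^3 - (27/2)x^2 - 27x + 50

order-1 term: -(27/2)x^2 - (81/2)x + 9
order-2 term: (27/2)x + 81/2
order-3 term: -9/2
the series for exp(-(Δ + ∇ D)) f terminates at order 3
exp(-(Δ + ∇ D)) f = (9/2)x^3 - (27/2)x^2 - 27x + 50


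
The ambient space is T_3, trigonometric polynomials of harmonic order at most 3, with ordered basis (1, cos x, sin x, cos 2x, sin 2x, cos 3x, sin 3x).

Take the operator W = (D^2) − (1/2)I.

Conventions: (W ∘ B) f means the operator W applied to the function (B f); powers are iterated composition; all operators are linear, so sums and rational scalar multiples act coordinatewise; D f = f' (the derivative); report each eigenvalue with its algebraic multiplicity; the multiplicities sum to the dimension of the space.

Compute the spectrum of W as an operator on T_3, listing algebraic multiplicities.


λ = -19/2 (multiplicity 2), λ = -9/2 (multiplicity 2), λ = -3/2 (multiplicity 2), λ = -1/2 (multiplicity 1)

image of 1: -1/2
image of cos x: -(3/2)cos x
image of sin x: -(3/2)sin x
image of cos 2x: -(9/2)cos 2x
image of sin 2x: -(9/2)sin 2x
image of cos 3x: -(19/2)cos 3x
image of sin 3x: -(19/2)sin 3x
the matrix is diagonal; its diagonal is (-1/2, -3/2, -3/2, -9/2, -9/2, -19/2, -19/2)
for a triangular matrix the eigenvalues are the diagonal entries, with algebraic multiplicity their repetition count


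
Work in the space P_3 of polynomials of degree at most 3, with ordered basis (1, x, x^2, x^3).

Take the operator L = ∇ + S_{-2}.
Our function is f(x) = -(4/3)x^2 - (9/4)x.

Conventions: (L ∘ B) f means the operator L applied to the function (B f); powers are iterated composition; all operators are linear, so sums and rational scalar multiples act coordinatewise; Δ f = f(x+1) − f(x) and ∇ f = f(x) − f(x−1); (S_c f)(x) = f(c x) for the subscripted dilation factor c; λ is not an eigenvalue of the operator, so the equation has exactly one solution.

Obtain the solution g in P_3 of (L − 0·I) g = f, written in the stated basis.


the image equals g(x) = -(1/3)x^2 + (19/24)x - 9/8

write g with unknown coordinates in the stated basis and equate coefficients in (L − 0·I) g = f
solving from the highest basis element down gives g = -(1/3)x^2 + (19/24)x - 9/8
check: L g = -(4/3)x^2 - (9/4)x
so L g − 0·g = -(4/3)x^2 - (9/4)x = f ✓
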